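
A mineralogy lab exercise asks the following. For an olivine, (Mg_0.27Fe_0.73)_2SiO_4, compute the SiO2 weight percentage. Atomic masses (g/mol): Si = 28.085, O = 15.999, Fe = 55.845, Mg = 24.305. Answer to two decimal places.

Formula mass = 186.739 g/mol.
1 Si → 1.0000 mol SiO2 per formula unit; M(SiO2) = 60.083, so SiO2 mass = 60.083 g.
60.083/186.739 × 100 = 32.17 wt%.

32.17 wt%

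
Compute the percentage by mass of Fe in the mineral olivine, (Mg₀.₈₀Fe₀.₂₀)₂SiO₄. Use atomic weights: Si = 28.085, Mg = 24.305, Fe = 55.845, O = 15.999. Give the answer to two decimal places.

14.57 mass %

M((Mg₀.₈₀Fe₀.₂₀)₂SiO₄) = 153.307 g/mol.
Fe contributes 0.40 × 55.845 = 22.338 g per mole.
22.338/153.307 = 0.1457 → 14.57%.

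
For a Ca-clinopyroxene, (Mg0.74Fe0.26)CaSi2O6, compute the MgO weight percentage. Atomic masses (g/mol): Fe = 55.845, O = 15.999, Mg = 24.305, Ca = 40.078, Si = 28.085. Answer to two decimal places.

M((Mg0.74Fe0.26)CaSi2O6) = 224.747 g/mol; M(MgO) = 40.304 g/mol.
Moles MgO per formula unit = 0.74 Mg ÷ 1 = 0.7400.
MgO fraction = (0.7400 × 40.304) / 224.747 = 29.825/224.747 = 0.1327.

13.27 wt%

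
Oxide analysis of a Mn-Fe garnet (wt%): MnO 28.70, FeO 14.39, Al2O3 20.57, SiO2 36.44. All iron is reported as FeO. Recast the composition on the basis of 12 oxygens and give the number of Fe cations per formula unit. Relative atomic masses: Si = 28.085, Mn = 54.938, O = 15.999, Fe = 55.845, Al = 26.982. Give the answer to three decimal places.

28.70 wt% MnO ÷ 70.937 g/mol = 0.40458 mol, giving 0.40458 Mn and 0.40458 O.
14.39 wt% FeO ÷ 71.844 g/mol = 0.20030 mol, giving 0.20030 Fe and 0.20030 O.
20.57 wt% Al2O3 ÷ 101.961 g/mol = 0.20174 mol, giving 0.40348 Al and 0.60522 O.
36.44 wt% SiO2 ÷ 60.083 g/mol = 0.60649 mol, giving 0.60649 Si and 1.21298 O.
Oxygen sums to 2.42308; scaling by 12/2.42308 = 4.95237 puts the formula on 12 O.
Fe: 0.20030 × 4.95237 = 0.992 atoms per formula unit.

0.992 Fe apfu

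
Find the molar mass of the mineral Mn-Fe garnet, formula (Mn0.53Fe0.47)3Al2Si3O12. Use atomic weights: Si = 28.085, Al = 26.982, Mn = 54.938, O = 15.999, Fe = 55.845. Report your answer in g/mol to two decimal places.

M = 1.59*54.938 + 1.41*55.845 + 2*26.982 + 3*28.085 + 12*15.999

496.30 g/mol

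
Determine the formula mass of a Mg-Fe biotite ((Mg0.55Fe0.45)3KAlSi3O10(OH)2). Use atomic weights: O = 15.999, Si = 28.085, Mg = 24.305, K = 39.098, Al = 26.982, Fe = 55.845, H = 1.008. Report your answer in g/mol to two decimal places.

459.83 g/mol

The formula mass is the sum 1.65×24.305 + 1.35×55.845 + 1×39.098 + 1×26.982 + 3×28.085 + 12×15.999 + 2×1.008.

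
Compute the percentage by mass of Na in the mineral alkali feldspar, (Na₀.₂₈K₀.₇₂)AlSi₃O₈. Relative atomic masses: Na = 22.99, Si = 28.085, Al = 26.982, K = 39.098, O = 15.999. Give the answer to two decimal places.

2.35 weight percent

Molar mass of (Na₀.₂₈K₀.₇₂)AlSi₃O₈: 0.28·22.99 + 0.72·39.098 + 1·26.982 + 3·28.085 + 8·15.999 = 273.817 g/mol.
Mass of Na per formula unit: 0.28 × 22.99 = 6.437 g.
Weight fraction Na = 6.437 / 273.817 = 0.0235.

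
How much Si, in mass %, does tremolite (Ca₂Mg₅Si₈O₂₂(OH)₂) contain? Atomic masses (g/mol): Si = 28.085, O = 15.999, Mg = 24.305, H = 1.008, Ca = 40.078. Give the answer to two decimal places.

27.66 mass %

Molar mass of Ca₂Mg₅Si₈O₂₂(OH)₂: 2*40.078 + 5*24.305 + 8*28.085 + 24*15.999 + 2*1.008 = 812.353 g/mol.
Mass of Si per formula unit: 8 × 28.085 = 224.680 g.
Weight fraction Si = 224.680 / 812.353 = 0.2766.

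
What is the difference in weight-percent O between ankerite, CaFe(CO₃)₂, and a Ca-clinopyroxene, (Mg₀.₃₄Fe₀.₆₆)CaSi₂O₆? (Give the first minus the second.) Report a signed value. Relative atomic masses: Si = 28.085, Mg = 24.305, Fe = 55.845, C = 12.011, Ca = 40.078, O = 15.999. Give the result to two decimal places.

4.01 percentage points

O in CaFe(CO₃)₂: molar mass 215.939 g/mol; 6×15.999 = 95.994 g → 44.45 wt%.
O in (Mg₀.₃₄Fe₀.₆₆)CaSi₂O₆: molar mass 237.363 g/mol; 6×15.999 = 95.994 g → 40.44 wt%.
Difference = 44.45 − 40.44 = 4.01 percentage points.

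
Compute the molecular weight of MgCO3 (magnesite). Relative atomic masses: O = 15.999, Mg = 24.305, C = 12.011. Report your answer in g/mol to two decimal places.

Mg: 1 × 24.305 = 24.3050
C: 1 × 12.011 = 12.0110
O: 3 × 15.999 = 47.9970
Summing the contributions gives the formula mass.

84.31 g/mol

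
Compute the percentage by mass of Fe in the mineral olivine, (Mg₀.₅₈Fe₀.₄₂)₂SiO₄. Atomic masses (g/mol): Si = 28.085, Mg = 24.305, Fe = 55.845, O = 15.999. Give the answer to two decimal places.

28.06 wt%

Formula mass = 1.16*24.305 + 0.84*55.845 + 1*28.085 + 4*15.999 = 167.185 g/mol, of which 46.910 g is Fe.
So Fe makes up 46.910/167.185 = 0.2806 of the mass, i.e. 28.06%.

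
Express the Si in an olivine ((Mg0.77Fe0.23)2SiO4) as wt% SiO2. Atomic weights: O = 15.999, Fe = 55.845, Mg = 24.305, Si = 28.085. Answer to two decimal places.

38.71 wt%

M((Mg0.77Fe0.23)2SiO4) = 155.199 g/mol; M(SiO2) = 60.083 g/mol.
Moles SiO2 per formula unit = 1 Si ÷ 1 = 1.0000.
SiO2 fraction = (1.0000 × 60.083) / 155.199 = 60.083/155.199 = 0.3871.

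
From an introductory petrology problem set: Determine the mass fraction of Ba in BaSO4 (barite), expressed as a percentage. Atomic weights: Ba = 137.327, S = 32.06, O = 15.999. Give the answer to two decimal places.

Molar mass of BaSO4: 1×137.327 + 1×32.06 + 4×15.999 = 233.383 g/mol.
Mass of Ba per formula unit: 1 × 137.327 = 137.327 g.
Weight fraction Ba = 137.327 / 233.383 = 0.5884.

58.84 weight percent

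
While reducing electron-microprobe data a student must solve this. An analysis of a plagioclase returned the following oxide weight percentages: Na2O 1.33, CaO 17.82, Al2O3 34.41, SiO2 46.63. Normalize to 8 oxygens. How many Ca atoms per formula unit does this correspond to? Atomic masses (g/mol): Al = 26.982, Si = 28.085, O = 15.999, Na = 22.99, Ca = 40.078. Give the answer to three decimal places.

Na2O (M=61.979): mol = 0.02146; Na = 0.04292, O = 0.02146.
CaO (M=56.077): mol = 0.31778; Ca = 0.31778, O = 0.31778.
Al2O3 (M=101.961): mol = 0.33748; Al = 0.67496, O = 1.01244.
SiO2 (M=60.083): mol = 0.77609; Si = 0.77609, O = 1.55218.
ΣO = 2.90386; factor = 8/ΣO = 2.75495.
Ca apfu = 0.31778 × 2.75495 = 0.875.

0.875 Ca apfu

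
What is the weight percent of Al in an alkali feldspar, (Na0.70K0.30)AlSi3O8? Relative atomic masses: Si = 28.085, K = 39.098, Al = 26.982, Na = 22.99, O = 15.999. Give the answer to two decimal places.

10.10 wt%

Formula mass = 0.70·22.99 + 0.30·39.098 + 1·26.982 + 3·28.085 + 8·15.999 = 267.051 g/mol, of which 26.982 g is Al.
So Al makes up 26.982/267.051 = 0.1010 of the mass, i.e. 10.10%.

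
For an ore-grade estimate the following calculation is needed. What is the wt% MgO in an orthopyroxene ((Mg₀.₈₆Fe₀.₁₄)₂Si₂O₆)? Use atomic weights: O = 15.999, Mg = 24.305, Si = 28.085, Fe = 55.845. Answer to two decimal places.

Formula mass = 209.605 g/mol.
1.72 Mg → 1.7200 mol MgO per formula unit; M(MgO) = 40.304, so MgO mass = 69.323 g.
69.323/209.605 × 100 = 33.07 wt%.

33.07 wt%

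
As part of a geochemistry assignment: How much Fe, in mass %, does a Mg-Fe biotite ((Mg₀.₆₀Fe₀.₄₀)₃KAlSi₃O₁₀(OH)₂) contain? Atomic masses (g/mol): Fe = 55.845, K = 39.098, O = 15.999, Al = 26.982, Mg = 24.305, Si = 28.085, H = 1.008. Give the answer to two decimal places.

Formula mass = 1.80*24.305 + 1.20*55.845 + 1*39.098 + 1*26.982 + 3*28.085 + 12*15.999 + 2*1.008 = 455.102 g/mol, of which 67.014 g is Fe.
So Fe makes up 67.014/455.102 = 0.1473 of the mass, i.e. 14.73%.

14.73 mass %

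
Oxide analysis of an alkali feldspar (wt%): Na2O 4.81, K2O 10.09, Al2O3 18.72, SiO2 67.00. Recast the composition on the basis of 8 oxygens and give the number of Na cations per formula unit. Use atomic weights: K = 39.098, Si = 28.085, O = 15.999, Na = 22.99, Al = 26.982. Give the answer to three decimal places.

0.419 Na apfu

Na2O (M=61.979): mol = 0.07761; Na = 0.15522, O = 0.07761.
K2O (M=94.195): mol = 0.10712; K = 0.21424, O = 0.10712.
Al2O3 (M=101.961): mol = 0.18360; Al = 0.36720, O = 0.55080.
SiO2 (M=60.083): mol = 1.11512; Si = 1.11512, O = 2.23024.
ΣO = 2.96577; factor = 8/ΣO = 2.69744.
Na apfu = 0.15522 × 2.69744 = 0.419.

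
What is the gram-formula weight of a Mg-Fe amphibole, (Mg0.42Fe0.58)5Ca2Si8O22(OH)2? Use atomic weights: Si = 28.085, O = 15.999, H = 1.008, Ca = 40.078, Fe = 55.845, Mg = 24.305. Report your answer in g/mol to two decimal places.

Mg: 2.10 × 24.305 = 51.0405
Fe: 2.90 × 55.845 = 161.9505
Ca: 2 × 40.078 = 80.1560
Si: 8 × 28.085 = 224.6800
O: 24 × 15.999 = 383.9760
H: 2 × 1.008 = 2.0160
Summing the contributions gives the formula mass.

903.82 g/mol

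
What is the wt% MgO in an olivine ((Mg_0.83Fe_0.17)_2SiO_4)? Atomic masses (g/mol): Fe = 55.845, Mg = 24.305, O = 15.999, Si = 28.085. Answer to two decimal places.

44.19 wt%

M((Mg_0.83Fe_0.17)_2SiO_4) = 151.415 g/mol; M(MgO) = 40.304 g/mol.
Moles MgO per formula unit = 1.66 Mg ÷ 1 = 1.6600.
MgO fraction = (1.6600 × 40.304) / 151.415 = 66.905/151.415 = 0.4419.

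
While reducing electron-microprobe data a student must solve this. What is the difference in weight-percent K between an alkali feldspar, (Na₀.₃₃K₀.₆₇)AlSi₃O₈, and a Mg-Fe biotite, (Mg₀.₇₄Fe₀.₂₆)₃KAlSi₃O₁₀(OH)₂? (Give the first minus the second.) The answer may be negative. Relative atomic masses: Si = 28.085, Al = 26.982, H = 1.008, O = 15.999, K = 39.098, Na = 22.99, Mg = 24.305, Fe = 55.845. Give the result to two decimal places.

0.75 percentage points

M((Na₀.₃₃K₀.₆₇)AlSi₃O₈) = 273.011 g/mol, so wt% K = 26.196/273.011 × 100 = 9.60%.
M((Mg₀.₇₄Fe₀.₂₆)₃KAlSi₃O₁₀(OH)₂) = 441.855 g/mol, so wt% K = 39.098/441.855 × 100 = 8.85%.
9.60 − 8.85 = 0.75 pp.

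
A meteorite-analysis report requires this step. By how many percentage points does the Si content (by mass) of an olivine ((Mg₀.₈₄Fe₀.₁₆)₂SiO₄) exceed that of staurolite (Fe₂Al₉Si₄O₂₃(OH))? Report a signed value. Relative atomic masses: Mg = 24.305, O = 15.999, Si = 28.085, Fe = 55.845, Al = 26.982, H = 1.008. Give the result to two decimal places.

5.44 percentage points

M((Mg₀.₈₄Fe₀.₁₆)₂SiO₄) = 150.784 g/mol, so wt% Si = 28.085/150.784 × 100 = 18.63%.
M(Fe₂Al₉Si₄O₂₃(OH)) = 851.852 g/mol, so wt% Si = 112.340/851.852 × 100 = 13.19%.
18.63 − 13.19 = 5.44 pp.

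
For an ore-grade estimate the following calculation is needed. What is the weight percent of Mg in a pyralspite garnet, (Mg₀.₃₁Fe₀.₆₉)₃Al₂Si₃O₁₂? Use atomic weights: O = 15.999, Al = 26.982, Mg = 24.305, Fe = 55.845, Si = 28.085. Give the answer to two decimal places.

Molar mass of (Mg₀.₃₁Fe₀.₆₉)₃Al₂Si₃O₁₂: 0.93·24.305 + 2.07·55.845 + 2·26.982 + 3·28.085 + 12·15.999 = 468.410 g/mol.
Mass of Mg per formula unit: 0.93 × 24.305 = 22.604 g.
Weight fraction Mg = 22.604 / 468.410 = 0.0483.

4.83 weight percent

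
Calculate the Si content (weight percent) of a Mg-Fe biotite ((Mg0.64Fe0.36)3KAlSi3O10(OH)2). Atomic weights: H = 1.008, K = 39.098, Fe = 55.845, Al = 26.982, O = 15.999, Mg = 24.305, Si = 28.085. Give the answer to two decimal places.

Molar mass of (Mg0.64Fe0.36)3KAlSi3O10(OH)2: 1.92·24.305 + 1.08·55.845 + 1·39.098 + 1·26.982 + 3·28.085 + 12·15.999 + 2·1.008 = 451.317 g/mol.
Mass of Si per formula unit: 3 × 28.085 = 84.255 g.
Weight fraction Si = 84.255 / 451.317 = 0.1867.

18.67 weight percent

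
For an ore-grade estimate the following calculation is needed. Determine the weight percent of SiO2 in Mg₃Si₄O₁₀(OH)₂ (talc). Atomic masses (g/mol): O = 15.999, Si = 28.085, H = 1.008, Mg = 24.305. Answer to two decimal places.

Formula mass = 379.259 g/mol.
4 Si → 4.0000 mol SiO2 per formula unit; M(SiO2) = 60.083, so SiO2 mass = 240.332 g.
240.332/379.259 × 100 = 63.37 wt%.

63.37 wt%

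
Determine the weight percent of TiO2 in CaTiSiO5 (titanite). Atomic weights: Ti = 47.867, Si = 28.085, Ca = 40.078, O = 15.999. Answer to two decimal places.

Formula mass = 196.025 g/mol.
1 Ti → 1.0000 mol TiO2 per formula unit; M(TiO2) = 79.865, so TiO2 mass = 79.865 g.
79.865/196.025 × 100 = 40.74 wt%.

40.74 wt%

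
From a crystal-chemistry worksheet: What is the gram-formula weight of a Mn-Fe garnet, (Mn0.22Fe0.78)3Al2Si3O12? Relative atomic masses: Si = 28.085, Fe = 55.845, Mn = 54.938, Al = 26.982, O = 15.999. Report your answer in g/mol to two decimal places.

497.14 g/mol

M = 0.66×54.938 + 2.34×55.845 + 2×26.982 + 3×28.085 + 12×15.999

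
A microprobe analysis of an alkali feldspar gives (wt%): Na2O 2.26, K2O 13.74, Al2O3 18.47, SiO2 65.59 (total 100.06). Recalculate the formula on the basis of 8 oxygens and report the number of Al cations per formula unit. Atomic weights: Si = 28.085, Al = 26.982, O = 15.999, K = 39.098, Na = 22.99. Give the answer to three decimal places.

Na2O: 2.26/61.979 = 0.03646 mol → 0.07292 mol Na, 0.03646 mol O.
K2O: 13.74/94.195 = 0.14587 mol → 0.29174 mol K, 0.14587 mol O.
Al2O3: 18.47/101.961 = 0.18115 mol → 0.36230 mol Al, 0.54345 mol O.
SiO2: 65.59/60.083 = 1.09166 mol → 1.09166 mol Si, 2.18332 mol O.
Total oxygen = 2.90910 mol. Normalization factor = 8/2.90910 = 2.74999.
Al per 8 O = 0.36230 × 2.74999 = 0.996.

0.996 Al apfu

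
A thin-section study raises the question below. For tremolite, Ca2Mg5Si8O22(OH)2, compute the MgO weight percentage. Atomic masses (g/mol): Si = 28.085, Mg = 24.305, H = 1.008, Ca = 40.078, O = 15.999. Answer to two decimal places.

24.81 wt%

M(Ca2Mg5Si8O22(OH)2) = 812.353 g/mol; M(MgO) = 40.304 g/mol.
Moles MgO per formula unit = 5 Mg ÷ 1 = 5.0000.
MgO fraction = (5.0000 × 40.304) / 812.353 = 201.520/812.353 = 0.2481.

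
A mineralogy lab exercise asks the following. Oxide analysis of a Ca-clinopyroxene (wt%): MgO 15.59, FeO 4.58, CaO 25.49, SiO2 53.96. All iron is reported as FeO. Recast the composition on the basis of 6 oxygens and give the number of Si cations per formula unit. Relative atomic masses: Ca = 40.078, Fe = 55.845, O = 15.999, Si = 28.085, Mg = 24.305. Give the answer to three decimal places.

15.59 wt% MgO ÷ 40.304 g/mol = 0.38681 mol, giving 0.38681 Mg and 0.38681 O.
4.58 wt% FeO ÷ 71.844 g/mol = 0.06375 mol, giving 0.06375 Fe and 0.06375 O.
25.49 wt% CaO ÷ 56.077 g/mol = 0.45455 mol, giving 0.45455 Ca and 0.45455 O.
53.96 wt% SiO2 ÷ 60.083 g/mol = 0.89809 mol, giving 0.89809 Si and 1.79618 O.
Oxygen sums to 2.70129; scaling by 6/2.70129 = 2.22116 puts the formula on 6 O.
Si: 0.89809 × 2.22116 = 1.995 atoms per formula unit.

1.995 Si apfu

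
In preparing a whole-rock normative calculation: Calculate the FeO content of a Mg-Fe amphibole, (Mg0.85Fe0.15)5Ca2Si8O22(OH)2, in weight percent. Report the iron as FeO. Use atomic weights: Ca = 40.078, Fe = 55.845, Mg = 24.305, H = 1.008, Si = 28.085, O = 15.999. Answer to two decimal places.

M((Mg0.85Fe0.15)5Ca2Si8O22(OH)2) = 836.008 g/mol; M(FeO) = 71.844 g/mol.
Moles FeO per formula unit = 0.75 Fe ÷ 1 = 0.7500.
FeO fraction = (0.7500 × 71.844) / 836.008 = 53.883/836.008 = 0.0645.

6.45 wt%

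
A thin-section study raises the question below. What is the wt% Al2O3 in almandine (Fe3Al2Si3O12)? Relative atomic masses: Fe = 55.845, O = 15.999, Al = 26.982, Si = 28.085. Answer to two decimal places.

20.48 wt%

M(Fe3Al2Si3O12) = 497.742 g/mol; M(Al2O3) = 101.961 g/mol.
Moles Al2O3 per formula unit = 2 Al ÷ 2 = 1.0000.
Al2O3 fraction = (1.0000 × 101.961) / 497.742 = 101.961/497.742 = 0.2048.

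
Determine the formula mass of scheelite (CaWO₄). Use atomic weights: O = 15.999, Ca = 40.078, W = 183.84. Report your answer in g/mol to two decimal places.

287.91 g/mol

Ca: 1 × 40.078 = 40.0780
W: 1 × 183.84 = 183.8400
O: 4 × 15.999 = 63.9960
Summing the contributions gives the formula mass.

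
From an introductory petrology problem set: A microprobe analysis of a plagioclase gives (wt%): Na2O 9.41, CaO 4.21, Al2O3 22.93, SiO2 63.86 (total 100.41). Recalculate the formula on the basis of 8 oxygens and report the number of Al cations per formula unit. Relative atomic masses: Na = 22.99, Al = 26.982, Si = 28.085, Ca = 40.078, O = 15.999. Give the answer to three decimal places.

Na2O (M=61.979): mol = 0.15183; Na = 0.30366, O = 0.15183.
CaO (M=56.077): mol = 0.07508; Ca = 0.07508, O = 0.07508.
Al2O3 (M=101.961): mol = 0.22489; Al = 0.44978, O = 0.67467.
SiO2 (M=60.083): mol = 1.06286; Si = 1.06286, O = 2.12572.
ΣO = 3.02730; factor = 8/ΣO = 2.64262.
Al apfu = 0.44978 × 2.64262 = 1.189.

1.189 Al apfu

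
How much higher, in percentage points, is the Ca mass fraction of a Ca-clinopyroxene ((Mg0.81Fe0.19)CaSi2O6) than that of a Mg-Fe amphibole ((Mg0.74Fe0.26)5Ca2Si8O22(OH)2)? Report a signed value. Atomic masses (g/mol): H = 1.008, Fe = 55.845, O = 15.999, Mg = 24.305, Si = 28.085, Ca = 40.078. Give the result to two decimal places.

M((Mg0.81Fe0.19)CaSi2O6) = 222.540 g/mol, so wt% Ca = 40.078/222.540 × 100 = 18.01%.
M((Mg0.74Fe0.26)5Ca2Si8O22(OH)2) = 853.355 g/mol, so wt% Ca = 80.156/853.355 × 100 = 9.39%.
18.01 − 9.39 = 8.62 pp.

8.62 percentage points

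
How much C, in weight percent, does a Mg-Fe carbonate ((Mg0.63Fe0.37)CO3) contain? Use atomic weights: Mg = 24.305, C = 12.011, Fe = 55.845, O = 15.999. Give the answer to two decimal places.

M((Mg0.63Fe0.37)CO3) = 95.983 g/mol.
C contributes 1 × 12.011 = 12.011 g per mole.
12.011/95.983 = 0.1251 → 12.51%.

12.51 weight percent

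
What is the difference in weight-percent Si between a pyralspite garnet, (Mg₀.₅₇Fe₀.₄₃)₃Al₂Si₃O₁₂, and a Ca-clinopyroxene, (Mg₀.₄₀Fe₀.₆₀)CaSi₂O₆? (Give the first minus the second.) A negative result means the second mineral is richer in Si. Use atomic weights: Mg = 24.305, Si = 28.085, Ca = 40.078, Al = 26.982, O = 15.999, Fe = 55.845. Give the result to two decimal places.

-4.87 percentage points

Si in (Mg₀.₅₇Fe₀.₄₃)₃Al₂Si₃O₁₂: molar mass 443.809 g/mol; 3×28.085 = 84.255 g → 18.98 wt%.
Si in (Mg₀.₄₀Fe₀.₆₀)CaSi₂O₆: molar mass 235.471 g/mol; 2×28.085 = 56.170 g → 23.85 wt%.
Difference = 18.98 − 23.85 = -4.87 percentage points.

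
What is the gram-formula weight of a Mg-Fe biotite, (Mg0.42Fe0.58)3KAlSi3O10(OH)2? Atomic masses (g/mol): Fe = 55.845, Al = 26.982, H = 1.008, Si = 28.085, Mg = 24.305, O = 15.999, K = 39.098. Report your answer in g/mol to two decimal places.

472.13 g/mol

M = 1.26·24.305 + 1.74·55.845 + 1·39.098 + 1·26.982 + 3·28.085 + 12·15.999 + 2·1.008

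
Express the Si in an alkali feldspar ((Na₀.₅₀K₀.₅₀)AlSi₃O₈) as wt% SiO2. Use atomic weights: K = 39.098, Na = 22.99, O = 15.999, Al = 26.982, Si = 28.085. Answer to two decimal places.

M((Na₀.₅₀K₀.₅₀)AlSi₃O₈) = 270.273 g/mol; M(SiO2) = 60.083 g/mol.
Moles SiO2 per formula unit = 3 Si ÷ 1 = 3.0000.
SiO2 fraction = (3.0000 × 60.083) / 270.273 = 180.249/270.273 = 0.6669.

66.69 wt%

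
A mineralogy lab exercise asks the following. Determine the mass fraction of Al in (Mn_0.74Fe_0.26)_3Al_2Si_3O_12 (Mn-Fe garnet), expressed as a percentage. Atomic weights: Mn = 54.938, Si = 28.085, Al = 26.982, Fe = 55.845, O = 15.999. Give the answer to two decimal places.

10.89 weight percent

M((Mn_0.74Fe_0.26)_3Al_2Si_3O_12) = 495.728 g/mol.
Al contributes 2 × 26.982 = 53.964 g per mole.
53.964/495.728 = 0.1089 → 10.89%.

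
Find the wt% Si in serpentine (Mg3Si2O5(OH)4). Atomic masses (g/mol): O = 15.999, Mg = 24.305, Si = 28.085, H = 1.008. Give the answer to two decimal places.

M(Mg3Si2O5(OH)4) = 277.108 g/mol.
Si contributes 2 × 28.085 = 56.170 g per mole.
56.170/277.108 = 0.2027 → 20.27%.

20.27 mass %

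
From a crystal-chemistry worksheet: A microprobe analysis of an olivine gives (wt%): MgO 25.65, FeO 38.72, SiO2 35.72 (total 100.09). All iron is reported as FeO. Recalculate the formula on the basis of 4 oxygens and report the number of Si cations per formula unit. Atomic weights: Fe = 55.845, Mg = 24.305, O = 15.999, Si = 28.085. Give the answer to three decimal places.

MgO: 25.65/40.304 = 0.63641 mol → 0.63641 mol Mg, 0.63641 mol O.
FeO: 38.72/71.844 = 0.53895 mol → 0.53895 mol Fe, 0.53895 mol O.
SiO2: 35.72/60.083 = 0.59451 mol → 0.59451 mol Si, 1.18902 mol O.
Total oxygen = 2.36438 mol. Normalization factor = 4/2.36438 = 1.69178.
Si per 4 O = 0.59451 × 1.69178 = 1.006.

1.006 Si apfu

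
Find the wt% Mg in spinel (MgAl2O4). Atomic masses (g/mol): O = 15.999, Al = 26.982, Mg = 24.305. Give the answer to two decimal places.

Formula mass = 1×24.305 + 2×26.982 + 4×15.999 = 142.265 g/mol, of which 24.305 g is Mg.
So Mg makes up 24.305/142.265 = 0.1708 of the mass, i.e. 17.08%.

17.08 weight percent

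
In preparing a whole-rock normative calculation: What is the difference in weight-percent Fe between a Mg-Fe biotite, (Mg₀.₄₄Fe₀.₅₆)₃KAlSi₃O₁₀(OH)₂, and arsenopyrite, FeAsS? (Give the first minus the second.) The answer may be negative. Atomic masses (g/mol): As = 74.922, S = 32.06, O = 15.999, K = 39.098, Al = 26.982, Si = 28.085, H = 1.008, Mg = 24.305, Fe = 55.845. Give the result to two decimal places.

First mineral: 93.820 g Fe in 470.241 g formula = 19.95 wt% Fe.
Second mineral: 55.845 g Fe in 162.827 g formula = 34.30 wt% Fe.
19.95% − 34.30% gives a difference of -14.35 percentage points.

-14.35 percentage points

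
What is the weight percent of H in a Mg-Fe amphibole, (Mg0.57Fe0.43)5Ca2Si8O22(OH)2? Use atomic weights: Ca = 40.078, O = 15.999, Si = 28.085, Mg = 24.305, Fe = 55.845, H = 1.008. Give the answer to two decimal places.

M((Mg0.57Fe0.43)5Ca2Si8O22(OH)2) = 880.164 g/mol.
H contributes 2 × 1.008 = 2.016 g per mole.
2.016/880.164 = 0.0023 → 0.23%.

0.23 mass %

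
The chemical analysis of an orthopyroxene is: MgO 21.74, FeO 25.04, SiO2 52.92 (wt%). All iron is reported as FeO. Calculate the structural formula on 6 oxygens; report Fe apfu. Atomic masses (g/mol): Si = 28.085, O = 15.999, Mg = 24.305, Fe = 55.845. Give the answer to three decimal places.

21.74 wt% MgO ÷ 40.304 g/mol = 0.53940 mol, giving 0.53940 Mg and 0.53940 O.
25.04 wt% FeO ÷ 71.844 g/mol = 0.34853 mol, giving 0.34853 Fe and 0.34853 O.
52.92 wt% SiO2 ÷ 60.083 g/mol = 0.88078 mol, giving 0.88078 Si and 1.76156 O.
Oxygen sums to 2.64949; scaling by 6/2.64949 = 2.26459 puts the formula on 6 O.
Fe: 0.34853 × 2.26459 = 0.789 atoms per formula unit.

0.789 Fe apfu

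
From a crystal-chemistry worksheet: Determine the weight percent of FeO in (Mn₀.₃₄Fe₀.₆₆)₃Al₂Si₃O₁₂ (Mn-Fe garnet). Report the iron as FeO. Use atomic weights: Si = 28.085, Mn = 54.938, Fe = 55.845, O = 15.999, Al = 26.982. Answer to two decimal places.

28.63 wt%

Molar mass of (Mn₀.₃₄Fe₀.₆₆)₃Al₂Si₃O₁₂ = 1.02·54.938 + 1.98·55.845 + 2·26.982 + 3·28.085 + 12·15.999 = 496.817 g/mol.
Each formula unit contains 1.98 Fe, equivalent to 1.98/1 = 1.9800 mol FeO.
M(FeO) = 1×55.845 + 1×15.999 = 71.844 g/mol.
Mass of FeO per formula unit = 1.9800 × 71.844 = 142.251 g.
FeO wt% = 142.251 / 496.817 × 100 = 28.63%.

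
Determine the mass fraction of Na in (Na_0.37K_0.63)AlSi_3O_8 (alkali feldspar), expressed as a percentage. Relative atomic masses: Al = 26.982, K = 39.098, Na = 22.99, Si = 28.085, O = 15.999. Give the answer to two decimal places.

Formula mass = 0.37*22.99 + 0.63*39.098 + 1*26.982 + 3*28.085 + 8*15.999 = 272.367 g/mol, of which 8.506 g is Na.
So Na makes up 8.506/272.367 = 0.0312 of the mass, i.e. 3.12%.

3.12 mass %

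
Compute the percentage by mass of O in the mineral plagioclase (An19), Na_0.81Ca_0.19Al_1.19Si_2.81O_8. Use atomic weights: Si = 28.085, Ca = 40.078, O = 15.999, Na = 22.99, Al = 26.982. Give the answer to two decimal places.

48.25 mass %

Formula mass = 0.81·22.99 + 0.19·40.078 + 1.19·26.982 + 2.81·28.085 + 8·15.999 = 265.256 g/mol, of which 127.992 g is O.
So O makes up 127.992/265.256 = 0.4825 of the mass, i.e. 48.25%.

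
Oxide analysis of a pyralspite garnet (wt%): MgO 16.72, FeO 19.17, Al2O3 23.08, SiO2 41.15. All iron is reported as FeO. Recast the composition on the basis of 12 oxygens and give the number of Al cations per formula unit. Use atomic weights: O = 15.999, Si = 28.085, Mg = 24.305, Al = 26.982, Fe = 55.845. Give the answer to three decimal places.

1.990 Al apfu

16.72 wt% MgO ÷ 40.304 g/mol = 0.41485 mol, giving 0.41485 Mg and 0.41485 O.
19.17 wt% FeO ÷ 71.844 g/mol = 0.26683 mol, giving 0.26683 Fe and 0.26683 O.
23.08 wt% Al2O3 ÷ 101.961 g/mol = 0.22636 mol, giving 0.45272 Al and 0.67908 O.
41.15 wt% SiO2 ÷ 60.083 g/mol = 0.68489 mol, giving 0.68489 Si and 1.36978 O.
Oxygen sums to 2.73054; scaling by 12/2.73054 = 4.39474 puts the formula on 12 O.
Al: 0.45272 × 4.39474 = 1.990 atoms per formula unit.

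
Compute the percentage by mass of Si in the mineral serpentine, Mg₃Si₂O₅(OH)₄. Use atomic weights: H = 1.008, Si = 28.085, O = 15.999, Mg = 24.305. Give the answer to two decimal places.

Formula mass = 3*24.305 + 2*28.085 + 9*15.999 + 4*1.008 = 277.108 g/mol, of which 56.170 g is Si.
So Si makes up 56.170/277.108 = 0.2027 of the mass, i.e. 20.27%.

20.27 wt%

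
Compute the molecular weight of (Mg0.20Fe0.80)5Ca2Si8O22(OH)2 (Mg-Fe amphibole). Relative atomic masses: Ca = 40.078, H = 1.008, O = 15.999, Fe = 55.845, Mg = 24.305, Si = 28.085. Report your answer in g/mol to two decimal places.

Mg: 1 × 24.305 = 24.3050
Fe: 4 × 55.845 = 223.3800
Ca: 2 × 40.078 = 80.1560
Si: 8 × 28.085 = 224.6800
O: 24 × 15.999 = 383.9760
H: 2 × 1.008 = 2.0160
Summing the contributions gives the formula mass.

938.51 g/mol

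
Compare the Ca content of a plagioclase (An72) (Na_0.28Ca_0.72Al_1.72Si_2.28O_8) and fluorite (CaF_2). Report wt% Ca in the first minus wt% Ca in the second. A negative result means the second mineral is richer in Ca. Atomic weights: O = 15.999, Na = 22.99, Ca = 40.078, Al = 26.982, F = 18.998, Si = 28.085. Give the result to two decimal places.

First mineral: 28.856 g Ca in 273.728 g formula = 10.54 wt% Ca.
Second mineral: 40.078 g Ca in 78.074 g formula = 51.33 wt% Ca.
10.54% − 51.33% gives a difference of -40.79 percentage points.

-40.79 percentage points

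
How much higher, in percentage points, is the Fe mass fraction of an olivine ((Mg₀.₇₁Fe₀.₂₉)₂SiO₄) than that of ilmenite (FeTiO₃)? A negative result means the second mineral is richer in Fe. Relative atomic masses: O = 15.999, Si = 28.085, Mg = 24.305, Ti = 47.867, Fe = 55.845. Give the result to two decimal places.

-16.44 percentage points

Fe in (Mg₀.₇₁Fe₀.₂₉)₂SiO₄: molar mass 158.984 g/mol; 0.58×55.845 = 32.390 g → 20.37 wt%.
Fe in FeTiO₃: molar mass 151.709 g/mol; 1×55.845 = 55.845 g → 36.81 wt%.
Difference = 20.37 − 36.81 = -16.44 percentage points.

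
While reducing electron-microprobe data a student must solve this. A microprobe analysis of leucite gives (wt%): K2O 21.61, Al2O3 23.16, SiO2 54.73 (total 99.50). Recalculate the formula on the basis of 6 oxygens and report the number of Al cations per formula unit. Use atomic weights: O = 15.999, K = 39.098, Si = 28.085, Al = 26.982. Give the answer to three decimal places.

0.997 Al apfu

K2O (M=94.195): mol = 0.22942; K = 0.45884, O = 0.22942.
Al2O3 (M=101.961): mol = 0.22715; Al = 0.45430, O = 0.68145.
SiO2 (M=60.083): mol = 0.91091; Si = 0.91091, O = 1.82182.
ΣO = 2.73269; factor = 6/ΣO = 2.19564.
Al apfu = 0.45430 × 2.19564 = 0.997.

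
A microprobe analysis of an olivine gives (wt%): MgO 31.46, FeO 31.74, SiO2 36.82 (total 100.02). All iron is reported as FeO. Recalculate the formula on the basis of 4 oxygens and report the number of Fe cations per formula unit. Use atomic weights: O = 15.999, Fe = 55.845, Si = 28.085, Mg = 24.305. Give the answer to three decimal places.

0.722 Fe apfu

MgO: 31.46/40.304 = 0.78057 mol → 0.78057 mol Mg, 0.78057 mol O.
FeO: 31.74/71.844 = 0.44179 mol → 0.44179 mol Fe, 0.44179 mol O.
SiO2: 36.82/60.083 = 0.61282 mol → 0.61282 mol Si, 1.22564 mol O.
Total oxygen = 2.44800 mol. Normalization factor = 4/2.44800 = 1.63399.
Fe per 4 O = 0.44179 × 1.63399 = 0.722.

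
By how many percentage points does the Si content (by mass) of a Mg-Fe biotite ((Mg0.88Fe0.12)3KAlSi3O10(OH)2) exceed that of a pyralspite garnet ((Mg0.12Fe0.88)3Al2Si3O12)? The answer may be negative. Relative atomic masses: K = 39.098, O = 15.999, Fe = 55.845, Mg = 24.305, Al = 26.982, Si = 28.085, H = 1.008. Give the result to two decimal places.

First mineral: 84.255 g Si in 428.608 g formula = 19.66 wt% Si.
Second mineral: 84.255 g Si in 486.388 g formula = 17.32 wt% Si.
19.66% − 17.32% gives a difference of 2.34 percentage points.

2.34 percentage points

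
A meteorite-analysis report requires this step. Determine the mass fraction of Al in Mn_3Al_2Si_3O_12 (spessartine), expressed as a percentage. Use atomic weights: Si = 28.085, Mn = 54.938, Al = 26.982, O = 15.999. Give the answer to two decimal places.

10.90 weight percent

Molar mass of Mn_3Al_2Si_3O_12: 3·54.938 + 2·26.982 + 3·28.085 + 12·15.999 = 495.021 g/mol.
Mass of Al per formula unit: 2 × 26.982 = 53.964 g.
Weight fraction Al = 53.964 / 495.021 = 0.1090.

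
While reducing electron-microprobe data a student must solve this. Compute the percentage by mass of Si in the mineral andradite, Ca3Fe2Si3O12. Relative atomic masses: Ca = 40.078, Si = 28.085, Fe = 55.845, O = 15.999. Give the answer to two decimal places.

Formula mass = 3×40.078 + 2×55.845 + 3×28.085 + 12×15.999 = 508.167 g/mol, of which 84.255 g is Si.
So Si makes up 84.255/508.167 = 0.1658 of the mass, i.e. 16.58%.

16.58 wt%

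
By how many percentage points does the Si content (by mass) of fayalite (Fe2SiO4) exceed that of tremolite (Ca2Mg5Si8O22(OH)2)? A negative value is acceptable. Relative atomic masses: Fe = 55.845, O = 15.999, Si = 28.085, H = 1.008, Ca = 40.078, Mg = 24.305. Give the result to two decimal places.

-13.88 percentage points

M(Fe2SiO4) = 203.771 g/mol, so wt% Si = 28.085/203.771 × 100 = 13.78%.
M(Ca2Mg5Si8O22(OH)2) = 812.353 g/mol, so wt% Si = 224.680/812.353 × 100 = 27.66%.
13.78 − 27.66 = -13.88 pp.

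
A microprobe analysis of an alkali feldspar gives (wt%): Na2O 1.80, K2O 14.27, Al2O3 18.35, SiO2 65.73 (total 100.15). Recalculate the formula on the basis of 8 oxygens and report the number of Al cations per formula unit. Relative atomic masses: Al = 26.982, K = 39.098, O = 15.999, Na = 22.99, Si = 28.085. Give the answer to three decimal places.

0.990 Al apfu

1.80 wt% Na2O ÷ 61.979 g/mol = 0.02904 mol, giving 0.05808 Na and 0.02904 O.
14.27 wt% K2O ÷ 94.195 g/mol = 0.15149 mol, giving 0.30298 K and 0.15149 O.
18.35 wt% Al2O3 ÷ 101.961 g/mol = 0.17997 mol, giving 0.35994 Al and 0.53991 O.
65.73 wt% SiO2 ÷ 60.083 g/mol = 1.09399 mol, giving 1.09399 Si and 2.18798 O.
Oxygen sums to 2.90842; scaling by 8/2.90842 = 2.75063 puts the formula on 8 O.
Al: 0.35994 × 2.75063 = 0.990 atoms per formula unit.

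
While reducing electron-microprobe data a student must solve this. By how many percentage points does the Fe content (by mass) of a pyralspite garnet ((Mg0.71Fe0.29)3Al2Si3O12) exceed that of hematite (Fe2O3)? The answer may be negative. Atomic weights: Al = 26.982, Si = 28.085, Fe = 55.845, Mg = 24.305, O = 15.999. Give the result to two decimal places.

First mineral: 48.585 g Fe in 430.562 g formula = 11.28 wt% Fe.
Second mineral: 111.690 g Fe in 159.687 g formula = 69.94 wt% Fe.
11.28% − 69.94% gives a difference of -58.66 percentage points.

-58.66 percentage points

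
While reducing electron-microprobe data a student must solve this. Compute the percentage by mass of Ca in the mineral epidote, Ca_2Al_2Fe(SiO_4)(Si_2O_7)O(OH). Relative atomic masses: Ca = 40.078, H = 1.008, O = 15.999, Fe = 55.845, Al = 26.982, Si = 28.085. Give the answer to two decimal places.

Molar mass of Ca_2Al_2Fe(SiO_4)(Si_2O_7)O(OH): 2·40.078 + 2·26.982 + 1·55.845 + 3·28.085 + 13·15.999 + 1·1.008 = 483.215 g/mol.
Mass of Ca per formula unit: 2 × 40.078 = 80.156 g.
Weight fraction Ca = 80.156 / 483.215 = 0.1659.

16.59 wt%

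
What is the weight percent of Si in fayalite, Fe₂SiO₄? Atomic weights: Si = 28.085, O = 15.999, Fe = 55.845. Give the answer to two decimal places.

13.78 weight percent

Molar mass of Fe₂SiO₄: 2·55.845 + 1·28.085 + 4·15.999 = 203.771 g/mol.
Mass of Si per formula unit: 1 × 28.085 = 28.085 g.
Weight fraction Si = 28.085 / 203.771 = 0.1378.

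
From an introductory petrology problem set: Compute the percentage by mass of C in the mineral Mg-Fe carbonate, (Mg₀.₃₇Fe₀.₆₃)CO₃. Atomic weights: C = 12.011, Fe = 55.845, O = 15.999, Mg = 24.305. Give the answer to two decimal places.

M((Mg₀.₃₇Fe₀.₆₃)CO₃) = 104.183 g/mol.
C contributes 1 × 12.011 = 12.011 g per mole.
12.011/104.183 = 0.1153 → 11.53%.

11.53 wt%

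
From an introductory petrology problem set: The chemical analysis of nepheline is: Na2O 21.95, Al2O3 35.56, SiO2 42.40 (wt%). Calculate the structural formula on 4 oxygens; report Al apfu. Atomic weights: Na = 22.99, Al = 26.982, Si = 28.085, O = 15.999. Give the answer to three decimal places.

Na2O (M=61.979): mol = 0.35415; Na = 0.70830, O = 0.35415.
Al2O3 (M=101.961): mol = 0.34876; Al = 0.69752, O = 1.04628.
SiO2 (M=60.083): mol = 0.70569; Si = 0.70569, O = 1.41138.
ΣO = 2.81181; factor = 4/ΣO = 1.42257.
Al apfu = 0.69752 × 1.42257 = 0.992.

0.992 Al apfu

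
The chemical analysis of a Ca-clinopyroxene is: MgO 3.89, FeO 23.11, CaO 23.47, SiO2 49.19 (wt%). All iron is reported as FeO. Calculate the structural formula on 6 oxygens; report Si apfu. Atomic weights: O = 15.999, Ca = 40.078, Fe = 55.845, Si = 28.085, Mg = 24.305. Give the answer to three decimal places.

MgO (M=40.304): mol = 0.09652; Mg = 0.09652, O = 0.09652.
FeO (M=71.844): mol = 0.32167; Fe = 0.32167, O = 0.32167.
CaO (M=56.077): mol = 0.41853; Ca = 0.41853, O = 0.41853.
SiO2 (M=60.083): mol = 0.81870; Si = 0.81870, O = 1.63740.
ΣO = 2.47412; factor = 6/ΣO = 2.42510.
Si apfu = 0.81870 × 2.42510 = 1.985.

1.985 Si apfu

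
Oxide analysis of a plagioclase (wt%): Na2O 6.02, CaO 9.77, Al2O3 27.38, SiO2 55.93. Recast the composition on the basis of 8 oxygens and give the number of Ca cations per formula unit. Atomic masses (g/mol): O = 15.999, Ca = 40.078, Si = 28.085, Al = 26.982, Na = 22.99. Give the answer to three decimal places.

0.474 Ca apfu

Na2O (M=61.979): mol = 0.09713; Na = 0.19426, O = 0.09713.
CaO (M=56.077): mol = 0.17422; Ca = 0.17422, O = 0.17422.
Al2O3 (M=101.961): mol = 0.26853; Al = 0.53706, O = 0.80559.
SiO2 (M=60.083): mol = 0.93088; Si = 0.93088, O = 1.86176.
ΣO = 2.93870; factor = 8/ΣO = 2.72229.
Ca apfu = 0.17422 × 2.72229 = 0.474.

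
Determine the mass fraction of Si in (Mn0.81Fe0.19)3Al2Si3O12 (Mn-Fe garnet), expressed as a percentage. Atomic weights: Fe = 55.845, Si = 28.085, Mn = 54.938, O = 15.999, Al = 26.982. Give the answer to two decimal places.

17.00 weight percent

M((Mn0.81Fe0.19)3Al2Si3O12) = 495.538 g/mol.
Si contributes 3 × 28.085 = 84.255 g per mole.
84.255/495.538 = 0.1700 → 17.00%.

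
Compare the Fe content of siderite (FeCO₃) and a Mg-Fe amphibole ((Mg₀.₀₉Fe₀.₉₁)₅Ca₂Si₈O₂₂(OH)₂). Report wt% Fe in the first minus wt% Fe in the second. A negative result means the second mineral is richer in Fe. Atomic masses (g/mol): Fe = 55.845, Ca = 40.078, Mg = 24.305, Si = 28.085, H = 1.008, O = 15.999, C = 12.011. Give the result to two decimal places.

Fe in FeCO₃: molar mass 115.853 g/mol; 1×55.845 = 55.845 g → 48.20 wt%.
Fe in (Mg₀.₀₉Fe₀.₉₁)₅Ca₂Si₈O₂₂(OH)₂: molar mass 955.860 g/mol; 4.55×55.845 = 254.095 g → 26.58 wt%.
Difference = 48.20 − 26.58 = 21.62 percentage points.

21.62 percentage points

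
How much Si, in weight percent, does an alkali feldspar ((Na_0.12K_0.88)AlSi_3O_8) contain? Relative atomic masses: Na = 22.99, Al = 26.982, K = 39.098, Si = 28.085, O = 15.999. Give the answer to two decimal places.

Formula mass = 0.12×22.99 + 0.88×39.098 + 1×26.982 + 3×28.085 + 8×15.999 = 276.394 g/mol, of which 84.255 g is Si.
So Si makes up 84.255/276.394 = 0.3048 of the mass, i.e. 30.48%.

30.48 weight percent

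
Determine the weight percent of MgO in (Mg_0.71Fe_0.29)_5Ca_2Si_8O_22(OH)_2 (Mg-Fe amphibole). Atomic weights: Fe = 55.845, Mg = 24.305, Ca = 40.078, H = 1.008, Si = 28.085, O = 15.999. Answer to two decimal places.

Formula mass = 858.086 g/mol.
3.55 Mg → 3.5500 mol MgO per formula unit; M(MgO) = 40.304, so MgO mass = 143.079 g.
143.079/858.086 × 100 = 16.67 wt%.

16.67 wt%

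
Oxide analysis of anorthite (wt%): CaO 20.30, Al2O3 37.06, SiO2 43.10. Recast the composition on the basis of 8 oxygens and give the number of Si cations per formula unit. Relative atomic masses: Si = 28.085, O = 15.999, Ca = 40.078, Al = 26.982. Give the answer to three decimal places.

1.988 Si apfu

20.30 wt% CaO ÷ 56.077 g/mol = 0.36200 mol, giving 0.36200 Ca and 0.36200 O.
37.06 wt% Al2O3 ÷ 101.961 g/mol = 0.36347 mol, giving 0.72694 Al and 1.09041 O.
43.10 wt% SiO2 ÷ 60.083 g/mol = 0.71734 mol, giving 0.71734 Si and 1.43468 O.
Oxygen sums to 2.88709; scaling by 8/2.88709 = 2.77096 puts the formula on 8 O.
Si: 0.71734 × 2.77096 = 1.988 atoms per formula unit.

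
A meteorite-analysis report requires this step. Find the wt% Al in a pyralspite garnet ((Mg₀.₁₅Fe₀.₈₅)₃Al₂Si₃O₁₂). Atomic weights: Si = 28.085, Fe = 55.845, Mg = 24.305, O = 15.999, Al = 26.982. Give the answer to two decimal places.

11.16 wt%

Molar mass of (Mg₀.₁₅Fe₀.₈₅)₃Al₂Si₃O₁₂: 0.45×24.305 + 2.55×55.845 + 2×26.982 + 3×28.085 + 12×15.999 = 483.549 g/mol.
Mass of Al per formula unit: 2 × 26.982 = 53.964 g.
Weight fraction Al = 53.964 / 483.549 = 0.1116.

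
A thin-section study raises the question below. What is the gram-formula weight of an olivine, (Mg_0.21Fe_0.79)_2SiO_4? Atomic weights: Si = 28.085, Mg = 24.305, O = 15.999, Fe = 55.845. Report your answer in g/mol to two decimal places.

M = 0.42*24.305 + 1.58*55.845 + 1*28.085 + 4*15.999

190.52 g/mol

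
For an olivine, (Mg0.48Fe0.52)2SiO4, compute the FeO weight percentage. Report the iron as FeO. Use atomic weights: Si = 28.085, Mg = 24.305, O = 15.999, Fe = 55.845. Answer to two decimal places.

M((Mg0.48Fe0.52)2SiO4) = 173.493 g/mol; M(FeO) = 71.844 g/mol.
Moles FeO per formula unit = 1.04 Fe ÷ 1 = 1.0400.
FeO fraction = (1.0400 × 71.844) / 173.493 = 74.718/173.493 = 0.4307.

43.07 wt%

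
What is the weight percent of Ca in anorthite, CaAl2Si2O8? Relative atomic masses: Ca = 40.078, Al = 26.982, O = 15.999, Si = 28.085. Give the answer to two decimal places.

14.41 wt%

M(CaAl2Si2O8) = 278.204 g/mol.
Ca contributes 1 × 40.078 = 40.078 g per mole.
40.078/278.204 = 0.1441 → 14.41%.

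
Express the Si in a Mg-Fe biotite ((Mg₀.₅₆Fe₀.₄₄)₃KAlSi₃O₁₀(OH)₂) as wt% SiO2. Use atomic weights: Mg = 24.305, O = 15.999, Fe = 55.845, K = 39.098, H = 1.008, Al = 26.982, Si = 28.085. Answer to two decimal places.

Formula mass = 458.887 g/mol.
3 Si → 3.0000 mol SiO2 per formula unit; M(SiO2) = 60.083, so SiO2 mass = 180.249 g.
180.249/458.887 × 100 = 39.28 wt%.

39.28 wt%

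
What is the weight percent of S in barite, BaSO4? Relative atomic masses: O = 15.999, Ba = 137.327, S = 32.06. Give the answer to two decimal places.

13.74 weight percent

M(BaSO4) = 233.383 g/mol.
S contributes 1 × 32.06 = 32.060 g per mole.
32.060/233.383 = 0.1374 → 13.74%.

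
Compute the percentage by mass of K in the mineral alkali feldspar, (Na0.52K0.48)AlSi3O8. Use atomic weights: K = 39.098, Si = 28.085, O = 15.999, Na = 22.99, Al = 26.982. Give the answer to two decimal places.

6.95 wt%

Formula mass = 0.52*22.99 + 0.48*39.098 + 1*26.982 + 3*28.085 + 8*15.999 = 269.951 g/mol, of which 18.767 g is K.
So K makes up 18.767/269.951 = 0.0695 of the mass, i.e. 6.95%.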